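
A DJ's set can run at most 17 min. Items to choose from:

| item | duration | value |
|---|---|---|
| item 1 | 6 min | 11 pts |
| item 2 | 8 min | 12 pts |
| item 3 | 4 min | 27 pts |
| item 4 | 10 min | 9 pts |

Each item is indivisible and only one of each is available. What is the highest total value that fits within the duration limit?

39 pts

Check high-value combinations within 17 min:
- item 2+item 3: duration 8+4=12, value 12+27=39
- item 1+item 3: duration 6+4=10, value 11+27=38
- item 3+item 4: duration 4+10=14, value 27+9=36
- item 3: duration 4, value 27
- item 1+item 2: duration 6+8=14, value 11+12=23
Best: 39 pts.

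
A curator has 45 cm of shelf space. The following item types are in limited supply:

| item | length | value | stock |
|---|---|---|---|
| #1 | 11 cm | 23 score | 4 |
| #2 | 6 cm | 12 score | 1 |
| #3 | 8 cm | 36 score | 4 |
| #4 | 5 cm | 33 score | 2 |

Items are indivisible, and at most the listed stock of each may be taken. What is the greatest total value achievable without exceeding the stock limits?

210 score

Top feasible selections:
- 4×#3 + 2×#4: length 42, value 210
- 1×#1 + 3×#3 + 2×#4: length 45, value 197
Best: 210 score.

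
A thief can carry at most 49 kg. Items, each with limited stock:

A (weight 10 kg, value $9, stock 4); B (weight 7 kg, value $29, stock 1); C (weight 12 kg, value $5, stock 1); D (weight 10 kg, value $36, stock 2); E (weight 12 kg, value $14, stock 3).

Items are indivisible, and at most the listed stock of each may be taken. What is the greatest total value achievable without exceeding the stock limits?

Top feasible selections:
- 1×A + 1×B + 2×D + 1×E: weight 49, value 124
- 2×A + 1×B + 2×D: weight 47, value 119
- 1×B + 2×D + 1×E: weight 39, value 115
Best: $124.

$124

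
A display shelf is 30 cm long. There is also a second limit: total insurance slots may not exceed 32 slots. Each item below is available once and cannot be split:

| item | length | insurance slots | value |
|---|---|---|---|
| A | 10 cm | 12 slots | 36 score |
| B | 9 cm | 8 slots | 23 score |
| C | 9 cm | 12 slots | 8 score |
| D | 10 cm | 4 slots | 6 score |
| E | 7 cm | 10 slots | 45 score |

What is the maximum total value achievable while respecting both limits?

Feasible sets respecting both limits:
- A+B+E: length 26, insurance slots 30, value 104
- A+D+E: length 27, insurance slots 26, value 87
- A+E: length 17, insurance slots 22, value 81
- B+C+E: length 25, insurance slots 30, value 76
Best: 104 score.

104 score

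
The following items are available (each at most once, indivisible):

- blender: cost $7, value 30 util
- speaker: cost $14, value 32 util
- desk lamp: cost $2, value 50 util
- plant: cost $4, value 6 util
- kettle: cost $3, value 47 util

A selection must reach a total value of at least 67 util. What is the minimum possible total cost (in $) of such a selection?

5

Subsets with value ≥ 67, sorted by total cost:
- desk lamp+kettle: cost 5, value 97
- desk lamp+plant+kettle: cost 9, value 103
Minimum cost: 5 $.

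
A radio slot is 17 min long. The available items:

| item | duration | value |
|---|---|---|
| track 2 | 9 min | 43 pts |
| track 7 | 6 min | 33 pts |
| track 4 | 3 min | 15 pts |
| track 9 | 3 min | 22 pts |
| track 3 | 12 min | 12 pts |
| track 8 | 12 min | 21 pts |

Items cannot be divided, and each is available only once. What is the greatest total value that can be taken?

80 pts

This is a 0/1 knapsack; check combinations near the capacity.
- track 2+track 4+track 9: duration 9+3+3=15, value 43+15+22=80
- track 2+track 7: duration 9+6=15, value 43+33=76
- track 7+track 4+track 9: duration 6+3+3=12, value 33+15+22=70
Best: 80 pts.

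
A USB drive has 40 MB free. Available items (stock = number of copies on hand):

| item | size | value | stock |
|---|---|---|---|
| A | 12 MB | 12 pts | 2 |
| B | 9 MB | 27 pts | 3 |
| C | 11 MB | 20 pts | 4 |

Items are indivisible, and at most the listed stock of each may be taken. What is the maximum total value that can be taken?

101 pts

Top feasible selections:
- 3×B + 1×C: size 38, value 101
- 2×B + 2×C: size 40, value 94
- 1×A + 3×B: size 39, value 93
- 3×B: size 27, value 81
Best: 101 pts.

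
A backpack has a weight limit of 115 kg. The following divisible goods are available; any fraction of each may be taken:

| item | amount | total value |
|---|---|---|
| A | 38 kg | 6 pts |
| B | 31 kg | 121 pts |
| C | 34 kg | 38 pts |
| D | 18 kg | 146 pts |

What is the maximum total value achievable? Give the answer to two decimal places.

310.05

Take in order of value per unit:
- D (146/18 per unit): all 18 → value 146, running total 146.00
- B (121/31 per unit): all 31 → value 121, running total 267.00
- C (38/34 per unit): all 34 → value 38, running total 305.00
- A (6/38 per unit): 32 of 38 → value 32×6/38 = 5.0526, running total 310.05
Total 310.05.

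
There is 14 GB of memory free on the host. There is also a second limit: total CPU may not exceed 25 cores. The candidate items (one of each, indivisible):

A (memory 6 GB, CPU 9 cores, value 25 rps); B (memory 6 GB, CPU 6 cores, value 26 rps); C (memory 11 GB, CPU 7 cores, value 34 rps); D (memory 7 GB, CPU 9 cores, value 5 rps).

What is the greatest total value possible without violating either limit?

51 rps

Feasible sets respecting both limits:
- A+B: memory 12, CPU 15, value 51
- C: memory 11, CPU 7, value 34
- B+D: memory 13, CPU 15, value 31
- A+D: memory 13, CPU 18, value 30
Best: 51 rps.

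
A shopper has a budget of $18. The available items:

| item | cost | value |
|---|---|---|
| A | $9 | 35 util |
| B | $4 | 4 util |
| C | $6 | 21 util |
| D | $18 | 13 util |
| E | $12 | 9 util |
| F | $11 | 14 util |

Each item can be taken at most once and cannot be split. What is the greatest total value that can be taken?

Check high-value combinations within $18:
- A+C: cost 9+6=15, value 35+21=56
- A+B: cost 9+4=13, value 35+4=39
- A: cost 9, value 35
- C+F: cost 6+11=17, value 21+14=35
Best: 56 util.

56 util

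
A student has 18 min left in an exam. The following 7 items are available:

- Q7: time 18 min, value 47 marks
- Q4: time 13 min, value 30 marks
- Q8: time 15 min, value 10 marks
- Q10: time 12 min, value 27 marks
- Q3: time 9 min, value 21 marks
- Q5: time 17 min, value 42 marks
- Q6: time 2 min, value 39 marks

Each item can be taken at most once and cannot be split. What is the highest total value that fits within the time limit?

This is a 0/1 knapsack; check combinations near the capacity.
- Q4+Q6: time 13+2=15, value 30+39=69
- Q10+Q6: time 12+2=14, value 27+39=66
- Q3+Q6: time 9+2=11, value 21+39=60
Best: 69 marks.

69 marks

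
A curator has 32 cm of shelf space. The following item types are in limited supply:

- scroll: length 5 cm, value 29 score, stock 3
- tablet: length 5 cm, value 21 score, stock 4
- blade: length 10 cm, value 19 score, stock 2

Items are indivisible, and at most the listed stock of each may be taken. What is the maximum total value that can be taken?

150 score

Top feasible selections:
- 3×scroll + 3×tablet: length 30, value 150
- 2×scroll + 4×tablet: length 30, value 142
Best: 150 score.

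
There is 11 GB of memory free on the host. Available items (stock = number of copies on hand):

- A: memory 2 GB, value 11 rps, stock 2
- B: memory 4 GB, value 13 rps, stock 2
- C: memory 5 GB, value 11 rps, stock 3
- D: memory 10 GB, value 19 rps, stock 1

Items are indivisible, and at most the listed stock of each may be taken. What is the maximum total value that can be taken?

37 rps

Top feasible selections:
- 1×A + 2×B: memory 10, value 37
- 2×A + 1×B: memory 8, value 35
Best: 37 rps.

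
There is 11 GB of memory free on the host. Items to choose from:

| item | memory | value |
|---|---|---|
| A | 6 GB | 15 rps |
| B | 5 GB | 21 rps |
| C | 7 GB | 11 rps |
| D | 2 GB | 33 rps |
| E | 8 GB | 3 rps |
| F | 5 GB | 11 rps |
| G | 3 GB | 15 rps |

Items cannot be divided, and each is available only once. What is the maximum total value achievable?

69 rps

Check high-value combinations within 11 GB:
- B+D+G: memory 5+2+3=10, value 21+33+15=69
- A+D+G: memory 6+2+3=11, value 15+33+15=63
- D+F+G: memory 2+5+3=10, value 33+11+15=59
- B+D: memory 5+2=7, value 21+33=54
- D+G: memory 2+3=5, value 33+15=48
Best: 69 rps.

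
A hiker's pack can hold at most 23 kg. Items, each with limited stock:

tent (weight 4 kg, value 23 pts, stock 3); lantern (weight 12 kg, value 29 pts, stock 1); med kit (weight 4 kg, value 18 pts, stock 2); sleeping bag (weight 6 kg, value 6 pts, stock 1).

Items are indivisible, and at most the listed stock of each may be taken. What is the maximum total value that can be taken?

105 pts

Best selections within weight 23 and stock limits:
- 3×tent + 2×med kit: weight 20, value 105
- 3×tent + 1×med kit + 1×sleeping bag: weight 22, value 93
Best: 105 pts.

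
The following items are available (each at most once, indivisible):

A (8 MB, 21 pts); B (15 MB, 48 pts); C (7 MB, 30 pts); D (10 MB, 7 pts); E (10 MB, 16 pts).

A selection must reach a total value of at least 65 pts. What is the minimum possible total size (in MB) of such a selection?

Subsets with value ≥ 65, sorted by total size:
- B+C: size 22, value 78
- A+B: size 23, value 69
- A+C+E: size 25, value 67
Minimum size: 22 MB.

22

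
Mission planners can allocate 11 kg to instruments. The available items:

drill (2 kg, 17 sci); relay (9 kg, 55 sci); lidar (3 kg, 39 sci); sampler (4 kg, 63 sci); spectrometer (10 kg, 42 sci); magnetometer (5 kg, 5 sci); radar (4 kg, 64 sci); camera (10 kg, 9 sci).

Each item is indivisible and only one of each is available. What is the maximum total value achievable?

166 sci

Check high-value combinations within 11 kg:
- lidar+sampler+radar: mass 3+4+4=11, value 39+63+64=166
- drill+sampler+radar: mass 2+4+4=10, value 17+63+64=144
- sampler+radar: mass 4+4=8, value 63+64=127
- drill+lidar+radar: mass 2+3+4=9, value 17+39+64=120
- drill+lidar+sampler: mass 2+3+4=9, value 17+39+63=119
Best: 166 sci.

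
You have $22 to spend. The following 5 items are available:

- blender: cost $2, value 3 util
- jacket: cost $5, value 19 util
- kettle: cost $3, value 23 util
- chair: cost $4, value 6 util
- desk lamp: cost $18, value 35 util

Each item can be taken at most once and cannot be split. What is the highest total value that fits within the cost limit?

Check high-value combinations within $22:
- kettle+desk lamp: cost 3+18=21, value 23+35=58
- blender+jacket+kettle+chair: cost 2+5+3+4=14, value 3+19+23+6=51
- jacket+kettle+chair: cost 5+3+4=12, value 19+23+6=48
- blender+jacket+kettle: cost 2+5+3=10, value 3+19+23=45
Best: 58 util.

58 util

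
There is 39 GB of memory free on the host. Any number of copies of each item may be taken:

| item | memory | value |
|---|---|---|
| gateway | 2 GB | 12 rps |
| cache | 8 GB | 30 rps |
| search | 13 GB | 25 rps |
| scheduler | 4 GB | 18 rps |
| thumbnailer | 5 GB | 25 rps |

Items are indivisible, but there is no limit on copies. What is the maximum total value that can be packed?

Best value-per-unit is gateway at 12/2; filling with it alone gives 19×12 = 228.
Optimal mix: 17×gateway + 1×thumbnailer → memory 39, value 229.

229 rps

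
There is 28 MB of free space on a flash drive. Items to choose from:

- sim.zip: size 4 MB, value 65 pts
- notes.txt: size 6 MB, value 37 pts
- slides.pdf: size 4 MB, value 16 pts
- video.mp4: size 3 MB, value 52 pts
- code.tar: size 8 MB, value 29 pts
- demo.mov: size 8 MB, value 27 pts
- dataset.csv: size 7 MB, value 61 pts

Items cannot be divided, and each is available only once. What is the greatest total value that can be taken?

244 pts

Check high-value combinations within 28 MB:
- sim.zip+notes.txt+video.mp4+code.tar+dataset.csv: size 4+6+3+8+7=28, value 65+37+52+29+61=244
- sim.zip+notes.txt+video.mp4+demo.mov+dataset.csv: size 4+6+3+8+7=28, value 65+37+52+27+61=242
- sim.zip+notes.txt+slides.pdf+video.mp4+dataset.csv: size 4+6+4+3+7=24, value 65+37+16+52+61=231
- sim.zip+slides.pdf+video.mp4+code.tar+dataset.csv: size 4+4+3+8+7=26, value 65+16+52+29+61=223
- sim.zip+slides.pdf+video.mp4+demo.mov+dataset.csv: size 4+4+3+8+7=26, value 65+16+52+27+61=221
Best: 244 pts.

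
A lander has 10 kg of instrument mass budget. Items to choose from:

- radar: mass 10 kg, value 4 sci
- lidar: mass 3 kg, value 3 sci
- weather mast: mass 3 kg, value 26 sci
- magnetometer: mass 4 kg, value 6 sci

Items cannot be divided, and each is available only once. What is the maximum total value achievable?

Check high-value combinations within 10 kg:
- lidar+weather mast+magnetometer: mass 3+3+4=10, value 3+26+6=35
- weather mast+magnetometer: mass 3+4=7, value 26+6=32
- lidar+weather mast: mass 3+3=6, value 3+26=29
- weather mast: mass 3, value 26
- lidar+magnetometer: mass 3+4=7, value 3+6=9
Best: 35 sci.

35 sci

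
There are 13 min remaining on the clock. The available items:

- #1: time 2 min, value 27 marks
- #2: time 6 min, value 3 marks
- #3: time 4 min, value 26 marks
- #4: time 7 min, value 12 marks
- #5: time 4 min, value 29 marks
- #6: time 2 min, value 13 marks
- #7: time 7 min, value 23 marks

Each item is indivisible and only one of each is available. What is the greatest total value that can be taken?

Check high-value combinations within 13 min:
- #1+#3+#5+#6: time 2+4+4+2=12, value 27+26+29+13=95
- #1+#3+#5: time 2+4+4=10, value 27+26+29=82
- #1+#5+#7: time 2+4+7=13, value 27+29+23=79
- #1+#3+#7: time 2+4+7=13, value 27+26+23=76
Best: 95 marks.

95 marks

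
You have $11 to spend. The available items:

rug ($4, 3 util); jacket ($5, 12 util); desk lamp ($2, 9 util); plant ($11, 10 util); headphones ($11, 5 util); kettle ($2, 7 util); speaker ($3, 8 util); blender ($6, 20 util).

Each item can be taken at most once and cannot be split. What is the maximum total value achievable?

37 util

Check high-value combinations within $11:
- desk lamp+speaker+blender: cost 2+3+6=11, value 9+8+20=37
- desk lamp+kettle+blender: cost 2+2+6=10, value 9+7+20=36
- kettle+speaker+blender: cost 2+3+6=11, value 7+8+20=35
Best: 37 util.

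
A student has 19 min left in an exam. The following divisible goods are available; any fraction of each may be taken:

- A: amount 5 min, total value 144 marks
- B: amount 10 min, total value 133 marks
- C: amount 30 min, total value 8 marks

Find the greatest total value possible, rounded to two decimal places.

Take in order of value per unit:
- A (144/5 per unit): all 5 → value 144, running total 144.00
- B (133/10 per unit): all 10 → value 133, running total 277.00
- C (8/30 per unit): 4 of 30 → value 4×8/30 = 1.0667, running total 278.07
Total 278.07.

278.07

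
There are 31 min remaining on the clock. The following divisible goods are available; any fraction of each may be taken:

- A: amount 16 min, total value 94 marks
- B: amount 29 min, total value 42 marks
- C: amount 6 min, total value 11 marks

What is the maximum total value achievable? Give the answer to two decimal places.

118.03

Take in order of value per unit:
- A (94/16 per unit): all 16 → value 94, running total 94.00
- C (11/6 per unit): all 6 → value 11, running total 105.00
- B (42/29 per unit): 9 of 29 → value 9×42/29 = 13.0345, running total 118.03
Total 118.03.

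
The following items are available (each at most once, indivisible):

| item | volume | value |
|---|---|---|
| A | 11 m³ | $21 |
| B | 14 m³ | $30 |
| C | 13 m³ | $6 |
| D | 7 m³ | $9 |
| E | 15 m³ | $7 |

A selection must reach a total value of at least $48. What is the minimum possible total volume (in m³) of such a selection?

25

Subsets with value ≥ 48, sorted by total volume:
- A+B: volume 25, value 51
- A+B+D: volume 32, value 60
- A+B+C: volume 38, value 57
- A+B+E: volume 40, value 58
Minimum volume: 25 m³.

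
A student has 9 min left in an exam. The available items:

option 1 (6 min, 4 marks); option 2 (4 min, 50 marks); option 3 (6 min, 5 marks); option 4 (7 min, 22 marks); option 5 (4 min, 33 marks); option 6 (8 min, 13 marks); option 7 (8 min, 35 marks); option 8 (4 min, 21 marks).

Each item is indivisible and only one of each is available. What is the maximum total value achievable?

83 marks

Check high-value combinations within 9 min:
- option 2+option 5: time 4+4=8, value 50+33=83
- option 2+option 8: time 4+4=8, value 50+21=71
- option 5+option 8: time 4+4=8, value 33+21=54
- option 2: time 4, value 50
Best: 83 marks.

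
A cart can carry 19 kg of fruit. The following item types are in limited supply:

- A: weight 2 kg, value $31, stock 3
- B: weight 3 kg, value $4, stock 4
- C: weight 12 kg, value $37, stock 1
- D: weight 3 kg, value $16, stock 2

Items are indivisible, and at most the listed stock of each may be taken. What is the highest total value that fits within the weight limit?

Best selections within weight 19 and stock limits:
- 3×A + 2×B + 2×D: weight 18, value 133
- 3×A + 1×C: weight 18, value 130
- 3×A + 1×B + 2×D: weight 15, value 129
- 3×A + 2×D: weight 12, value 125
Best: $133.

$133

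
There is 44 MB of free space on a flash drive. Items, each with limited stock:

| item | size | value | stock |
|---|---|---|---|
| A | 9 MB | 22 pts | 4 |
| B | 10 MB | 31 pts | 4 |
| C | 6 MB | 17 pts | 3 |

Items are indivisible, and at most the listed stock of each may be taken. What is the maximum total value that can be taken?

127 pts

Best selections within size 44 and stock limits:
- 3×B + 2×C: size 42, value 127
- 4×B: size 40, value 124
- 2×A + 2×B + 1×C: size 44, value 123
- 1×A + 2×B + 2×C: size 41, value 118
Best: 127 pts.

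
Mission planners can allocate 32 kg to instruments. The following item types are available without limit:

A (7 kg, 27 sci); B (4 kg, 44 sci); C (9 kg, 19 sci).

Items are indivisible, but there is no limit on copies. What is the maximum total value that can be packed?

Best value-per-unit is B at 44/4, and filling with it alone uses mass 8×4=32. No mix of the others beats 8×44 = 352.

352 sci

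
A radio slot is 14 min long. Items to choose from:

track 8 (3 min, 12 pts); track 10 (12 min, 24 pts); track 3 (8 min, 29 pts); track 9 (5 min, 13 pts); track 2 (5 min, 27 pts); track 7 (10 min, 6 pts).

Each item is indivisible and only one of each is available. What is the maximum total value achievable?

Check high-value combinations within 14 min:
- track 3+track 2: duration 8+5=13, value 29+27=56
- track 8+track 9+track 2: duration 3+5+5=13, value 12+13+27=52
- track 3+track 9: duration 8+5=13, value 29+13=42
- track 8+track 3: duration 3+8=11, value 12+29=41
- track 9+track 2: duration 5+5=10, value 13+27=40
Best: 56 pts.

56 pts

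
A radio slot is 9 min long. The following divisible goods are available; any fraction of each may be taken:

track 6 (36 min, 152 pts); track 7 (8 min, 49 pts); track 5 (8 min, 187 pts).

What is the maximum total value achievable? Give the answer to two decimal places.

193.13

Take in order of value per unit:
- track 5 (187/8 per unit): all 8 → value 187, running total 187.00
- track 7 (49/8 per unit): 1 of 8 → value 1×49/8 = 6.1250, running total 193.13
Total 193.13.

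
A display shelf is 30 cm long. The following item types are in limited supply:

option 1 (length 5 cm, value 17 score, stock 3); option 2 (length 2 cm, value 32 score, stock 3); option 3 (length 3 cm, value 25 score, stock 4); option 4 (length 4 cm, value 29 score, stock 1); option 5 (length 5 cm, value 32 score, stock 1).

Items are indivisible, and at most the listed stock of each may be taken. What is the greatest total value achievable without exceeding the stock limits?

257 score

Best selections within length 30 and stock limits:
- 3×option 2 + 4×option 3 + 1×option 4 + 1×option 5: length 27, value 257
- 1×option 1 + 3×option 2 + 3×option 3 + 1×option 4 + 1×option 5: length 29, value 249
Best: 257 score.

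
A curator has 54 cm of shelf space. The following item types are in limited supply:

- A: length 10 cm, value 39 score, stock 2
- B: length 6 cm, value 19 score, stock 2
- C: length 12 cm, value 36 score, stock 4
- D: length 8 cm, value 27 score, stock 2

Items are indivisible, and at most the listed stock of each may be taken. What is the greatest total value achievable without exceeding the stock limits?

187 score

Best selections within length 54 and stock limits:
- 2×A + 1×B + 1×C + 2×D: length 54, value 187
- 2×A + 2×B + 1×C + 1×D: length 52, value 179
- 2×A + 2×C + 1×D: length 52, value 177
- 1×A + 2×B + 2×C + 1×D: length 54, value 176
Best: 187 score.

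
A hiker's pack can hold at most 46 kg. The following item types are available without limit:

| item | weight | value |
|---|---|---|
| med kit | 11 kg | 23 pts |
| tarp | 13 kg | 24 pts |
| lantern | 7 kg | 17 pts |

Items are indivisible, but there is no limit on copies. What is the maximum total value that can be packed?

Best value-per-unit is lantern at 17/7; filling with it alone gives 6×17 = 102.
Optimal mix: 1×med kit + 5×lantern → weight 46, value 108.

108 pts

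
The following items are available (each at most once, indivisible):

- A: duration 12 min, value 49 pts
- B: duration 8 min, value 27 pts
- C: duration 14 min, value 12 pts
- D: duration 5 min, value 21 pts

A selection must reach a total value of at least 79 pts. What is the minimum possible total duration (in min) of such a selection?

Subsets with value ≥ 79, sorted by total duration:
- A+B+D: duration 25, value 97
- A+C+D: duration 31, value 82
- A+B+C: duration 34, value 88
- A+B+C+D: duration 39, value 109
Minimum duration: 25 min.

25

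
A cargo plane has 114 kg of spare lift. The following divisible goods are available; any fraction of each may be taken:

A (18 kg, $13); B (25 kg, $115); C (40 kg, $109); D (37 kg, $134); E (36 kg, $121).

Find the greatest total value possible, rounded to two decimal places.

413.60

Take in order of value per unit:
- B (115/25 per unit): all 25 → value 115, running total 115.00
- D (134/37 per unit): all 37 → value 134, running total 249.00
- E (121/36 per unit): all 36 → value 121, running total 370.00
- C (109/40 per unit): 16 of 40 → value 16×109/40 = 43.6000, running total 413.60
Total 413.60.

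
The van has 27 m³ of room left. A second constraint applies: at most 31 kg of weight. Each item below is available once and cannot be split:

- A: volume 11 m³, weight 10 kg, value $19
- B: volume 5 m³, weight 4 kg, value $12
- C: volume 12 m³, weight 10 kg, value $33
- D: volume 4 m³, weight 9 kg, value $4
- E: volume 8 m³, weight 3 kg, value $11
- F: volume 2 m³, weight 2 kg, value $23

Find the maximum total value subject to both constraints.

Feasible sets respecting both limits:
- B+C+E+F: volume 27, weight 19, value 79
- A+C+F: volume 25, weight 22, value 75
- B+C+D+F: volume 23, weight 25, value 72
- C+D+E+F: volume 26, weight 24, value 71
Best: $79.

$79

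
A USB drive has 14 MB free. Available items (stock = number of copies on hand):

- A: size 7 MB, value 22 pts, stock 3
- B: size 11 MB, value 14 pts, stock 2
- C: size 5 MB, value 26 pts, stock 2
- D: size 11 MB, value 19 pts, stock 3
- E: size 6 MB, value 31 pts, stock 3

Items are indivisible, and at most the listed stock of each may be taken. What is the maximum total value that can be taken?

62 pts

Best selections within size 14 and stock limits:
- 2×E: size 12, value 62
- 1×C + 1×E: size 11, value 57
- 1×A + 1×E: size 13, value 53
Best: 62 pts.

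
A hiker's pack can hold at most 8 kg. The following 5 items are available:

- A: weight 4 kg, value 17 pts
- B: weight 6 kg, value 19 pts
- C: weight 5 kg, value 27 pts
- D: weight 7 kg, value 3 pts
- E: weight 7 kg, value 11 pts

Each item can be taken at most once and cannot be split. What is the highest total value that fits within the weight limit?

27 pts

Check high-value combinations within 8 kg:
- C: weight 5, value 27
- B: weight 6, value 19
- A: weight 4, value 17
Best: 27 pts.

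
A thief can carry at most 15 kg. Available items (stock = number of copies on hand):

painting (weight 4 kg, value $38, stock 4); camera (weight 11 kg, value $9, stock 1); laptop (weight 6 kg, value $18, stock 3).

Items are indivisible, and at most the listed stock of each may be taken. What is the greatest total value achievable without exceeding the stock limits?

$114

Best selections within weight 15 and stock limits:
- 3×painting: weight 12, value 114
- 2×painting + 1×laptop: weight 14, value 94
- 2×painting: weight 8, value 76
- 1×painting + 1×laptop: weight 10, value 56
Best: $114.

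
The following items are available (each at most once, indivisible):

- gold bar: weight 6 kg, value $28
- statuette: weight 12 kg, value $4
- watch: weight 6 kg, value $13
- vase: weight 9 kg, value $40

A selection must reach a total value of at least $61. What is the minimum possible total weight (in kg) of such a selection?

Subsets with value ≥ 61, sorted by total weight:
- gold bar+vase: weight 15, value 68
- gold bar+watch+vase: weight 21, value 81
- gold bar+statuette+vase: weight 27, value 72
Minimum weight: 15 kg.

15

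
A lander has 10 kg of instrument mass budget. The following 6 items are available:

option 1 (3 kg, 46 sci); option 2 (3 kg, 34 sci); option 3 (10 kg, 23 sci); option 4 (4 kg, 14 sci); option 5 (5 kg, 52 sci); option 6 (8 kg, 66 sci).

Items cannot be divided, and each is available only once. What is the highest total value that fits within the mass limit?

Check high-value combinations within 10 kg:
- option 1+option 5: mass 3+5=8, value 46+52=98
- option 1+option 2+option 4: mass 3+3+4=10, value 46+34+14=94
- option 2+option 5: mass 3+5=8, value 34+52=86
- option 1+option 2: mass 3+3=6, value 46+34=80
Best: 98 sci.

98 sci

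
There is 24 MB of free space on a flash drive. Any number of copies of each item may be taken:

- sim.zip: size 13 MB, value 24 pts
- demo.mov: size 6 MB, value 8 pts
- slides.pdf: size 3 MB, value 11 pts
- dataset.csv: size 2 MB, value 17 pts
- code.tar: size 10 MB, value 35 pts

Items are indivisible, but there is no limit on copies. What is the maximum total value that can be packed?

Best value-per-unit is dataset.csv at 17/2, and filling with it alone uses size 12×2=24. No mix of the others beats 12×17 = 204.

204 pts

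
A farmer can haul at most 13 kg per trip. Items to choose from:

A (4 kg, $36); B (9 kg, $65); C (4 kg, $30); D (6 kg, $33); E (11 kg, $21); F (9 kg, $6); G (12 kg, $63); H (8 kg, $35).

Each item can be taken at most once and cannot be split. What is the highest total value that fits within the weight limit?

This is a 0/1 knapsack; check combinations near the capacity.
- A+B: weight 4+9=13, value 36+65=101
- B+C: weight 9+4=13, value 65+30=95
- A+H: weight 4+8=12, value 36+35=71
- A+D: weight 4+6=10, value 36+33=69
- A+C: weight 4+4=8, value 36+30=66
Best: $101.

$101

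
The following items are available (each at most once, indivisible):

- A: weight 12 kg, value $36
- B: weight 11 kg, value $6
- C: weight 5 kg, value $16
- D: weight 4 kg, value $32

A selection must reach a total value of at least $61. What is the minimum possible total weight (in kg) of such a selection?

16

Subsets with value ≥ 61, sorted by total weight:
- A+D: weight 16, value 68
- A+C+D: weight 21, value 84
Minimum weight: 16 kg.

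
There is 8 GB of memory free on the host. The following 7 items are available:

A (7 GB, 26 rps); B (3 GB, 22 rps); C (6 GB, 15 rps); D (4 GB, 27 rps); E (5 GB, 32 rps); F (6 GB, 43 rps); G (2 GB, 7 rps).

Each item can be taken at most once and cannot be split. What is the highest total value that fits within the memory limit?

54 rps

Check high-value combinations within 8 GB:
- B+E: memory 3+5=8, value 22+32=54
- F+G: memory 6+2=8, value 43+7=50
- B+D: memory 3+4=7, value 22+27=49
- F: memory 6, value 43
- E+G: memory 5+2=7, value 32+7=39
Best: 54 rps.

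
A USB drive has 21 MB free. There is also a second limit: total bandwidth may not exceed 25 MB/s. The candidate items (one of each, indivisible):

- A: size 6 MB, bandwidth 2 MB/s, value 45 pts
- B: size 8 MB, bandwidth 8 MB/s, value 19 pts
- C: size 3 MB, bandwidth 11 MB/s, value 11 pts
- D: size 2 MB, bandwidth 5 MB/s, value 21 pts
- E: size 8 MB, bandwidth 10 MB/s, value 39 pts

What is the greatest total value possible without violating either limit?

Feasible sets respecting both limits:
- A+D+E: size 16, bandwidth 17, value 105
- A+C+E: size 17, bandwidth 23, value 95
- A+B+D: size 16, bandwidth 15, value 85
- A+E: size 14, bandwidth 12, value 84
Best: 105 pts.

105 pts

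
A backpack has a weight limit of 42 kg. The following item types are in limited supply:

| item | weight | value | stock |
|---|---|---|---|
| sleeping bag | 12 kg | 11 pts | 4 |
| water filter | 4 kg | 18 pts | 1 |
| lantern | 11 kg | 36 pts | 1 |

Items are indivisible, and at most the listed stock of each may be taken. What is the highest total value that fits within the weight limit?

Best selections within weight 42 and stock limits:
- 2×sleeping bag + 1×water filter + 1×lantern: weight 39, value 76
- 1×sleeping bag + 1×water filter + 1×lantern: weight 27, value 65
- 2×sleeping bag + 1×lantern: weight 35, value 58
Best: 76 pts.

76 pts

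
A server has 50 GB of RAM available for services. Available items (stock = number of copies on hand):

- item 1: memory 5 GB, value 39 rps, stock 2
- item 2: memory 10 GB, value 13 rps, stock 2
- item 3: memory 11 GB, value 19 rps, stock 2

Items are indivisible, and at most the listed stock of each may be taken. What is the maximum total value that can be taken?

129 rps

Best selections within memory 50 and stock limits:
- 2×item 1 + 1×item 2 + 2×item 3: memory 42, value 129
- 2×item 1 + 2×item 2 + 1×item 3: memory 41, value 123
Best: 129 rps.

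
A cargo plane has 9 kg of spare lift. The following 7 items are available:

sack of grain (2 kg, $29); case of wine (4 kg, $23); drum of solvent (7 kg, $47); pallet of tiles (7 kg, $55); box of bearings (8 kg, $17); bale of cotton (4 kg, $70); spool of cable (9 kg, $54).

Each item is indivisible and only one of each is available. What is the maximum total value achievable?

Check high-value combinations within 9 kg:
- sack of grain+bale of cotton: weight 2+4=6, value 29+70=99
- case of wine+bale of cotton: weight 4+4=8, value 23+70=93
- sack of grain+pallet of tiles: weight 2+7=9, value 29+55=84
Best: $99.

$99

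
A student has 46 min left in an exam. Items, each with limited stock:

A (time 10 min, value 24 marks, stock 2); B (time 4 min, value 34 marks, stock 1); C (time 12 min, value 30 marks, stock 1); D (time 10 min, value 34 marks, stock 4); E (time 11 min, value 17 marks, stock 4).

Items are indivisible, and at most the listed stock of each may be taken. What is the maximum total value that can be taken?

Best selections within time 46 and stock limits:
- 1×B + 4×D: time 44, value 170
- 1×B + 1×C + 3×D: time 46, value 166
Best: 170 marks.

170 marks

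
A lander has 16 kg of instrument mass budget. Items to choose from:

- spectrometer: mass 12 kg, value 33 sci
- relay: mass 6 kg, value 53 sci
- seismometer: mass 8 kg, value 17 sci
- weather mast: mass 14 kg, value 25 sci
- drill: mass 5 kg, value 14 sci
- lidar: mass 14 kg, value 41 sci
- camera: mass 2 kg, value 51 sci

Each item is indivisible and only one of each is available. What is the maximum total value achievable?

Check high-value combinations within 16 kg:
- relay+seismometer+camera: mass 6+8+2=16, value 53+17+51=121
- relay+drill+camera: mass 6+5+2=13, value 53+14+51=118
- relay+camera: mass 6+2=8, value 53+51=104
- lidar+camera: mass 14+2=16, value 41+51=92
Best: 121 sci.

121 sci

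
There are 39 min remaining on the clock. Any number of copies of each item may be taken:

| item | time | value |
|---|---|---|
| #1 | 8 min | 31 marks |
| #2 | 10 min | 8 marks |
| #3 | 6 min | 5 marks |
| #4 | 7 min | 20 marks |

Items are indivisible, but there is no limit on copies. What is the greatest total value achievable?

144 marks

Best value-per-unit is #1 at 31/8; filling with it alone gives 4×31 = 124.
Optimal mix: 4×#1 + 1×#4 → time 39, value 144.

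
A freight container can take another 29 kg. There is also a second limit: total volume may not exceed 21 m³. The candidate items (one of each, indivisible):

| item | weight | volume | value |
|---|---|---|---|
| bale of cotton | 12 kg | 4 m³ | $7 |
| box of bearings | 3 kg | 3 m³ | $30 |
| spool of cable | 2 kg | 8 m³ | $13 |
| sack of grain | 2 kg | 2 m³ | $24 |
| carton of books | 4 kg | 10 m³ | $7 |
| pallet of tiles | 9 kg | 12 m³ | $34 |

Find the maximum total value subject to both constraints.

Feasible sets respecting both limits:
- bale of cotton+box of bearings+sack of grain+pallet of tiles: weight 26, volume 21, value 95
- box of bearings+sack of grain+pallet of tiles: weight 14, volume 17, value 88
- bale of cotton+box of bearings+spool of cable+sack of grain: weight 19, volume 17, value 74
Best: $95.

$95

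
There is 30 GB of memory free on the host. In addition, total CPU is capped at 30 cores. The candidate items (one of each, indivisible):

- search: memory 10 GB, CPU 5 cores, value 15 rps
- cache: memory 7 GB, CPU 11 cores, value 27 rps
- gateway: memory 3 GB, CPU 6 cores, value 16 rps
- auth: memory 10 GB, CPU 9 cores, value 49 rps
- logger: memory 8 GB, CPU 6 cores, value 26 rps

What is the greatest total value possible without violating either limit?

102 rps

Feasible sets respecting both limits:
- cache+auth+logger: memory 25, CPU 26, value 102
- cache+gateway+auth: memory 20, CPU 26, value 92
- search+cache+auth: memory 27, CPU 25, value 91
Best: 102 rps.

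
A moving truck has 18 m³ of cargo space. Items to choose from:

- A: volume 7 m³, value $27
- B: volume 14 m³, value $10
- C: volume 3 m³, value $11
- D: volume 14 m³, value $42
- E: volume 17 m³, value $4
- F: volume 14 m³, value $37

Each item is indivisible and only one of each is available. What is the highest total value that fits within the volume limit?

$53

Check high-value combinations within 18 m³:
- C+D: volume 3+14=17, value 11+42=53
- C+F: volume 3+14=17, value 11+37=48
- D: volume 14, value 42
Best: $53.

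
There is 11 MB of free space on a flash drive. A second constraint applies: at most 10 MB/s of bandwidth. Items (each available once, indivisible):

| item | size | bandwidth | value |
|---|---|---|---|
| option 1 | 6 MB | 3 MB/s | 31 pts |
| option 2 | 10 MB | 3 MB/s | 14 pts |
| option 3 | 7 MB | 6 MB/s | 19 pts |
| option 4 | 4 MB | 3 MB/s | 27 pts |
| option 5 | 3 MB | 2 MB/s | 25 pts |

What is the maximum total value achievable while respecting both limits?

58 pts

Feasible sets respecting both limits:
- option 1+option 4: size 10, bandwidth 6, value 58
- option 1+option 5: size 9, bandwidth 5, value 56
- option 4+option 5: size 7, bandwidth 5, value 52
Best: 58 pts.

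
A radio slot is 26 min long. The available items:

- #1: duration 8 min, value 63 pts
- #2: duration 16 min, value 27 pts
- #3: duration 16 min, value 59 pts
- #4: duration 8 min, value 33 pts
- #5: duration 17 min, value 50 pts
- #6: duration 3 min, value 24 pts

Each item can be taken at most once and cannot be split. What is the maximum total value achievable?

This is a 0/1 knapsack; check combinations near the capacity.
- #1+#3: duration 8+16=24, value 63+59=122
- #1+#4+#6: duration 8+8+3=19, value 63+33+24=120
- #1+#5: duration 8+17=25, value 63+50=113
Best: 122 pts.

122 pts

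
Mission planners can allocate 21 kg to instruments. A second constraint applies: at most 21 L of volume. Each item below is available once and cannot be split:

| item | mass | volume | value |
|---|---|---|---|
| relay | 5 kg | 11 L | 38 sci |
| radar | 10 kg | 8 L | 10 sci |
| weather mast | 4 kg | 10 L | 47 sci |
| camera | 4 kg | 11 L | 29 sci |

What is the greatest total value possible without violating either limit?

Feasible sets respecting both limits:
- relay+weather mast: mass 9, volume 21, value 85
- weather mast+camera: mass 8, volume 21, value 76
- radar+weather mast: mass 14, volume 18, value 57
- relay+radar: mass 15, volume 19, value 48
Best: 85 sci.

85 sci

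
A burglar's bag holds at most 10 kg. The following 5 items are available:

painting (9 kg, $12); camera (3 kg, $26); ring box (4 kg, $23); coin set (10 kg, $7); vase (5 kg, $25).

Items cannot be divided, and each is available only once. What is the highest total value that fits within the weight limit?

Check high-value combinations within 10 kg:
- camera+vase: weight 3+5=8, value 26+25=51
- camera+ring box: weight 3+4=7, value 26+23=49
- ring box+vase: weight 4+5=9, value 23+25=48
- camera: weight 3, value 26
- vase: weight 5, value 25
Best: $51.

$51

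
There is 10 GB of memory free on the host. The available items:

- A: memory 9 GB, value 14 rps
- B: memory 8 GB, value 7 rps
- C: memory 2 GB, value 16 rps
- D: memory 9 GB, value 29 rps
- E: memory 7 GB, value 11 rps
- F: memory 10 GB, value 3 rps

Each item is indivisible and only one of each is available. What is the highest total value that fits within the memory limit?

29 rps

Check high-value combinations within 10 GB:
- D: memory 9, value 29
- C+E: memory 2+7=9, value 16+11=27
- B+C: memory 8+2=10, value 7+16=23
- C: memory 2, value 16
- A: memory 9, value 14
Best: 29 rps.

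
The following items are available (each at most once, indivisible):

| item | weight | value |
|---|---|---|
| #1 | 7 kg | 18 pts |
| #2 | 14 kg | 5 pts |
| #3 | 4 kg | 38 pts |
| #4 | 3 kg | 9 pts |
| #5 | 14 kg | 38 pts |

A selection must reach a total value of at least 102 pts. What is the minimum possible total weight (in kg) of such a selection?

28

Subsets with value ≥ 102, sorted by total weight:
- #1+#3+#4+#5: weight 28, value 103
- #1+#2+#3+#4+#5: weight 42, value 108
Minimum weight: 28 kg.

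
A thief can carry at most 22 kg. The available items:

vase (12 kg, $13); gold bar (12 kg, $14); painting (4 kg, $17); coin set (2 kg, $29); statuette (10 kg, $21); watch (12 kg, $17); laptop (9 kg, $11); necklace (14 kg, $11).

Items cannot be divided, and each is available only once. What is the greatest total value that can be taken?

$67

Check high-value combinations within 22 kg:
- painting+coin set+statuette: weight 4+2+10=16, value 17+29+21=67
- painting+coin set+watch: weight 4+2+12=18, value 17+29+17=63
- coin set+statuette+laptop: weight 2+10+9=21, value 29+21+11=61
- gold bar+painting+coin set: weight 12+4+2=18, value 14+17+29=60
- vase+painting+coin set: weight 12+4+2=18, value 13+17+29=59
Best: $67.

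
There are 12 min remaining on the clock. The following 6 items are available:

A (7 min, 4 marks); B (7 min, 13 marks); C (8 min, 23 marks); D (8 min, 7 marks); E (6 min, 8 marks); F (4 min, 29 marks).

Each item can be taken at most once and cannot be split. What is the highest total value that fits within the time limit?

Check high-value combinations within 12 min:
- C+F: time 8+4=12, value 23+29=52
- B+F: time 7+4=11, value 13+29=42
- E+F: time 6+4=10, value 8+29=37
- D+F: time 8+4=12, value 7+29=36
- A+F: time 7+4=11, value 4+29=33
Best: 52 marks.

52 marks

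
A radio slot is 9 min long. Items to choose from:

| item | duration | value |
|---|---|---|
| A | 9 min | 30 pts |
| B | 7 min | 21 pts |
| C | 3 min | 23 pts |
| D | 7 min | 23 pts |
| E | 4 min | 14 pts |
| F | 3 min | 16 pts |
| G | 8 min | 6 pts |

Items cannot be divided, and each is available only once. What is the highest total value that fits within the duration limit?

39 pts

This is a 0/1 knapsack; check combinations near the capacity.
- C+F: duration 3+3=6, value 23+16=39
- C+E: duration 3+4=7, value 23+14=37
- E+F: duration 4+3=7, value 14+16=30
- A: duration 9, value 30
Best: 39 pts.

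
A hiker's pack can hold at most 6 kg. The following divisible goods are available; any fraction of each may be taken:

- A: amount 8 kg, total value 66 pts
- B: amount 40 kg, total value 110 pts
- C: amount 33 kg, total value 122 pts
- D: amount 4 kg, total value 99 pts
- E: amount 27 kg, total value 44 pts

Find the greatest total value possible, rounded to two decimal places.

Take in order of value per unit:
- D (99/4 per unit): all 4 → value 99, running total 99.00
- A (66/8 per unit): 2 of 8 → value 2×66/8 = 16.5000, running total 115.50
Total 115.50.

115.50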